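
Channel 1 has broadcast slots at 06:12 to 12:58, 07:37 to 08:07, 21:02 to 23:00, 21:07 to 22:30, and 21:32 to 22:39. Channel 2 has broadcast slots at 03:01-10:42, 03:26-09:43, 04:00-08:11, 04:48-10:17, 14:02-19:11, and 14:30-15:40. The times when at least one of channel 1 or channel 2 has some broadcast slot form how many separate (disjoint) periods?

First set merges to 06:12-12:58, 21:02-23:00.
Second set merges to 03:01-10:42, 14:02-19:11.
A ∪ B = 03:01-12:58, 14:02-19:11, 21:02-23:00.
That is 3 disjoint pieces.

3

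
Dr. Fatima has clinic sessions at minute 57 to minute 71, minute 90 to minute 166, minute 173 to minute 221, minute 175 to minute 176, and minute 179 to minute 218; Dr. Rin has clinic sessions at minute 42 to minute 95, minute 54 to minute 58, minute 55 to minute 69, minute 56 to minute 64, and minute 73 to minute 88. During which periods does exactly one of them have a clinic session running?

First set merges to minute 57 to minute 71, minute 90 to minute 166, minute 173 to minute 221.
Second set merges to minute 42 to minute 95.
Only in the first: minute 95 to minute 166, minute 173 to minute 221.
Only in the second: minute 42 to minute 57, minute 71 to minute 90.
Together these are the periods covered by exactly one.

minute 42 to minute 57, minute 71 to minute 90, minute 95 to minute 166, minute 173 to minute 221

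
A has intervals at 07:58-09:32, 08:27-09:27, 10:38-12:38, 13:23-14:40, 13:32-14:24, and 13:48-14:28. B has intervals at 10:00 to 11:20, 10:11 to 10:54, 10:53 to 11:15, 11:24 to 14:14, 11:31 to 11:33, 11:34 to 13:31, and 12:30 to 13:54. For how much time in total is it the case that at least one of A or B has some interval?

Merge the first list: 07:58–09:32, 10:38–12:38, 13:23–14:40.
Merge the second list: 10:00–11:20, 11:24–14:14.
A ∪ B = 07:58–09:32, 10:00–14:40.
Total: 1 h 34 min + 4 h 40 min = 6 h 14 min.

6 h 14 min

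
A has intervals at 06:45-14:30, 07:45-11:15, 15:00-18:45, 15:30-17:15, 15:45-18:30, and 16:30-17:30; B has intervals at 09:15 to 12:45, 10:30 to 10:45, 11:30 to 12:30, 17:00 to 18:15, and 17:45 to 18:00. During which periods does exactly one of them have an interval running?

06:45-09:15, 12:45-14:30, 15:00-17:00, 18:15-18:45

Merge the first list: 06:45-14:30, 15:00-18:45.
Merge the second list: 09:15-12:45, 17:00-18:15.
Only in the first: 06:45-09:15, 12:45-14:30, 15:00-17:00, 18:15-18:45.
Only in the second: none.
Together these are the periods covered by exactly one.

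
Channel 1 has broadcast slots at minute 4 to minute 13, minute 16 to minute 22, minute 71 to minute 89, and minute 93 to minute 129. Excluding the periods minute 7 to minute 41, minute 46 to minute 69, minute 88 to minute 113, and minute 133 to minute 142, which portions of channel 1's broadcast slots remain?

minute 4 to minute 13 with B removed leaves minute 4 to minute 7.
minute 16 to minute 22 lies entirely inside B → drops out.
minute 71 to minute 89 with B removed leaves minute 71 to minute 88.
minute 93 to minute 129 with B removed leaves minute 113 to minute 129.

minute 4 to minute 7, minute 71 to minute 88, minute 113 to minute 129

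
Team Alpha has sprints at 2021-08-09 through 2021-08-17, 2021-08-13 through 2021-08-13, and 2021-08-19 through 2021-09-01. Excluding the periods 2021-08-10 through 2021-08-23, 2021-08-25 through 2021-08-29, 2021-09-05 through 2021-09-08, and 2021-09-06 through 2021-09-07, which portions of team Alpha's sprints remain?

2021-08-09 through 2021-08-09, 2021-08-24 through 2021-08-24, 2021-08-30 through 2021-09-01

A, merged: 2021-08-09 through 2021-08-17, 2021-08-19 through 2021-09-01.
B, merged: 2021-08-10 through 2021-08-23, 2021-08-25 through 2021-08-29, 2021-09-05 through 2021-09-08.
2021-08-09 through 2021-08-17 \ B = 2021-08-09 through 2021-08-09.
2021-08-19 through 2021-09-01 \ B = 2021-08-24 through 2021-08-24, 2021-08-30 through 2021-09-01.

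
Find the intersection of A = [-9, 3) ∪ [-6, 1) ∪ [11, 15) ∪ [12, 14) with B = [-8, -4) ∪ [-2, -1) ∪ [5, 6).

[-8, -4) ∪ [-2, -1)

First set merges to [-9, 3), [11, 15).
[-9, 3) meets the second set on [-8, -4), [-2, -1).
[11, 15): no overlap with the second set.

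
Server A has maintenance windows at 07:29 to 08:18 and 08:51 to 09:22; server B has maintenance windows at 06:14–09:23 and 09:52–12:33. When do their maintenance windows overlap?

07:29–08:18, 08:51–09:22

07:29–08:18 meets the second set on 07:29–08:18.
08:51–09:22 meets the second set on 08:51–09:22.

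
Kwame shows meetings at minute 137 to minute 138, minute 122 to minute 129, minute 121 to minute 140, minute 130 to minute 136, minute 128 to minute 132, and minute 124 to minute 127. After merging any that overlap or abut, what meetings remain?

minute 121 to minute 140

Sort by start: minute 121 to minute 140, minute 122 to minute 129, minute 124 to minute 127, minute 128 to minute 132, minute 130 to minute 136, minute 137 to minute 138.
minute 122 to minute 129 overlaps/touches minute 121 to minute 140 → extend to minute 121 to minute 140.
minute 124 to minute 127 overlaps/touches minute 121 to minute 140 → extend to minute 121 to minute 140.
minute 128 to minute 132 overlaps/touches minute 121 to minute 140 → extend to minute 121 to minute 140.
minute 130 to minute 136 overlaps/touches minute 121 to minute 140 → extend to minute 121 to minute 140.
minute 137 to minute 138 overlaps/touches minute 121 to minute 140 → extend to minute 121 to minute 140.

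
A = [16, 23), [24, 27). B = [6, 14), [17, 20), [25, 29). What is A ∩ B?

[16, 23) meets the second set on [17, 20).
[24, 27) meets the second set on [25, 27).

[17, 20) ∪ [25, 27)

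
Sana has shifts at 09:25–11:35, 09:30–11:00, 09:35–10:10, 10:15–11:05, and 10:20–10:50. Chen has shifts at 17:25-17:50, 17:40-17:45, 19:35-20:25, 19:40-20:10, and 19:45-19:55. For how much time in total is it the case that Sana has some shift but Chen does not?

A, merged: 09:25-11:35.
B, merged: 17:25-17:50, 19:35-20:25.
A \ B = 09:25-11:35.
Total: 2 h 10 min.

2 h 10 min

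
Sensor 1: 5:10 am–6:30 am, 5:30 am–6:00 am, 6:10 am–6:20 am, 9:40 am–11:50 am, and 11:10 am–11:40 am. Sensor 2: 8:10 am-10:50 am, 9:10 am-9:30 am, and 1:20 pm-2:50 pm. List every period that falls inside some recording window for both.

9:40 am–10:50 am

First set merges to 5:10 am–6:30 am, 9:40 am–11:50 am.
Second set merges to 8:10 am–10:50 am, 1:20 pm–2:50 pm.
5:10 am–6:30 am: no overlap with the second set.
9:40 am–11:50 am meets the second set on 9:40 am–10:50 am.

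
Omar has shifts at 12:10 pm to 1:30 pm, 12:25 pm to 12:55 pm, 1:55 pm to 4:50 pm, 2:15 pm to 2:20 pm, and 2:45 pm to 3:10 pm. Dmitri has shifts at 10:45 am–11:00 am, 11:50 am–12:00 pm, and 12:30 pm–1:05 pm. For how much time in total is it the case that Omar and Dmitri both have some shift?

35 min

Merge the first list: 12:10 pm-1:30 pm, 1:55 pm-4:50 pm.
A ∩ B = 12:30 pm-1:05 pm.
Total: 35 min.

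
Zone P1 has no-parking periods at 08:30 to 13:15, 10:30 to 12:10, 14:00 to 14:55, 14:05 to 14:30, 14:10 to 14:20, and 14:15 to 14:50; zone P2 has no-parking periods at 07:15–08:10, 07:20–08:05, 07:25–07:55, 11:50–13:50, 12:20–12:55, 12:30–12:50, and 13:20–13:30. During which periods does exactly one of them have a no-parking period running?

07:15-08:10, 08:30-11:50, 13:15-13:50, 14:00-14:55

A, merged: 08:30-13:15, 14:00-14:55.
B, merged: 07:15-08:10, 11:50-13:50.
A but not B: 08:30-11:50, 14:00-14:55.
B but not A: 07:15-08:10, 13:15-13:50.
Combining gives A △ B.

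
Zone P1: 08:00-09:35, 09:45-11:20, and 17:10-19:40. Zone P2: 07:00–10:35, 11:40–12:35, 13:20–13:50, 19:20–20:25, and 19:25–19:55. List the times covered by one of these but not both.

B, merged: 07:00-10:35, 11:40-12:35, 13:20-13:50, 19:20-20:25.
A but not B: 10:35-11:20, 17:10-19:20.
B but not A: 07:00-08:00, 09:35-09:45, 11:40-12:35, 13:20-13:50, 19:40-20:25.
Combining gives A △ B.

07:00-08:00, 09:35-09:45, 10:35-11:20, 11:40-12:35, 13:20-13:50, 17:10-19:20, 19:40-20:25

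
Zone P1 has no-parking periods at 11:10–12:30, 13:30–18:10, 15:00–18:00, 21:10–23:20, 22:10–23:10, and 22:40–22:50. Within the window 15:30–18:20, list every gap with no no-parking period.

18:10–18:20

After merging, the occupied span is 11:10–12:30, 13:30–18:10, 21:10–23:20.
Complement within 15:30–18:20: 18:10–18:20.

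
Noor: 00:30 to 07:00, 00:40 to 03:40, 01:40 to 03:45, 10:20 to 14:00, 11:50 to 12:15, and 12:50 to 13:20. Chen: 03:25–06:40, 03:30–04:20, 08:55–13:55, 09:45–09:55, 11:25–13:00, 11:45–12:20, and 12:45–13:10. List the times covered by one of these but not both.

00:30–03:25, 06:40–07:00, 08:55–10:20, 13:55–14:00

A, merged: 00:30–07:00, 10:20–14:00.
B, merged: 03:25–06:40, 08:55–13:55.
A \ B = 00:30–03:25, 06:40–07:00, 13:55–14:00.
B \ A = 08:55–10:20.
Union of the two gives the symmetric difference.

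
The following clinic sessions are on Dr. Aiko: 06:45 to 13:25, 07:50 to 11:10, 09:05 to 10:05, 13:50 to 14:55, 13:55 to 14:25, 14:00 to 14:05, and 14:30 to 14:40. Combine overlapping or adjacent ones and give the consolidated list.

06:45–13:25, 13:50–14:55

07:50–11:10 overlaps/touches 06:45–13:25 → extend to 06:45–13:25.
09:05–10:05 overlaps/touches 06:45–13:25 → extend to 06:45–13:25.
13:50–14:55 is disjoint → start new block.
13:55–14:25 overlaps/touches 13:50–14:55 → extend to 13:50–14:55.
14:00–14:05 overlaps/touches 13:50–14:55 → extend to 13:50–14:55.
14:30–14:40 overlaps/touches 13:50–14:55 → extend to 13:50–14:55.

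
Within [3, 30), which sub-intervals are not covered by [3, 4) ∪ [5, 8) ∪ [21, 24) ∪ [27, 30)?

The merged coverage is [3, 4), [5, 8), [21, 24), [27, 30).
Uncovered inside [3, 30): [4, 5), [8, 21), [24, 27).

[4, 5) ∪ [8, 21) ∪ [24, 27)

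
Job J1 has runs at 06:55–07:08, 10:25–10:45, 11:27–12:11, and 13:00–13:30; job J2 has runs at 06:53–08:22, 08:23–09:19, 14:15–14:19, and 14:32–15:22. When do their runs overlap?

06:55-07:08 meets the second set on 06:55-07:08.
10:25-10:45: no overlap with the second set.
11:27-12:11: no overlap with the second set.
13:00-13:30: no overlap with the second set.

06:55-07:08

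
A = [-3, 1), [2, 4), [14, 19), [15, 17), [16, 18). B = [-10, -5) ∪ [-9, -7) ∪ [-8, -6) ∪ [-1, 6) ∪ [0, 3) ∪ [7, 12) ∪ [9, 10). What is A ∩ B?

First set merges to [-3, 1), [2, 4), [14, 19).
Second set merges to [-10, -5), [-1, 6), [7, 12).
[-3, 1) meets the second set on [-1, 1).
[2, 4) meets the second set on [2, 4).
[14, 19): no overlap with the second set.

[-1, 1) ∪ [2, 4)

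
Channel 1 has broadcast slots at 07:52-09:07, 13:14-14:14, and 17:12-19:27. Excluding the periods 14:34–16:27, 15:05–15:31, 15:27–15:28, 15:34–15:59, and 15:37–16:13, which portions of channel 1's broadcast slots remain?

B, merged: 14:34–16:27.
07:52–09:07: no B overlap → unchanged.
13:14–14:14: no B overlap → unchanged.
17:12–19:27: no B overlap → unchanged.

07:52–09:07, 13:14–14:14, 17:12–19:27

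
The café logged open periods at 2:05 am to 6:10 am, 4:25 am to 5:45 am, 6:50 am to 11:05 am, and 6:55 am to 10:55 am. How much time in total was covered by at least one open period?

Merged: 2:05 am–6:10 am, 6:50 am–11:05 am.
Lengths: 4 h 5 min + 4 h 15 min = 8 h 20 min.

8 h 20 min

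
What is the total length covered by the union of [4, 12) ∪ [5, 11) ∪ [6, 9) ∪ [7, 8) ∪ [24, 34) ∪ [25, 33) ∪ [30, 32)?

18

Merged: [4, 12), [24, 34).
Lengths: 8 + 10 = 18.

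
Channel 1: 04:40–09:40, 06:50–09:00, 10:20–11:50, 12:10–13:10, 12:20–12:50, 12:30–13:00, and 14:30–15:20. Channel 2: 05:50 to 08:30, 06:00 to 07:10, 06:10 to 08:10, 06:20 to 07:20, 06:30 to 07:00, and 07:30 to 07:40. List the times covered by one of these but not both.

04:40-05:50, 08:30-09:40, 10:20-11:50, 12:10-13:10, 14:30-15:20

Merge the first list: 04:40-09:40, 10:20-11:50, 12:10-13:10, 14:30-15:20.
Merge the second list: 05:50-08:30.
A \ B = 04:40-05:50, 08:30-09:40, 10:20-11:50, 12:10-13:10, 14:30-15:20.
B \ A = none.
Union of the two gives the symmetric difference.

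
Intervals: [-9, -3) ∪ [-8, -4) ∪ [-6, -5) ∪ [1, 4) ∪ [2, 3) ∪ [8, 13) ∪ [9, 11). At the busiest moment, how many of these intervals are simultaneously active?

3

At -6, 3 of the intervals are simultaneously active.
No point has more.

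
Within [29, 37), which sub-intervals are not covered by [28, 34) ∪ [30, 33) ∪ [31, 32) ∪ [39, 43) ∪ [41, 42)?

After merging, the occupied span is [28, 34), [39, 43).
Gaps within [29, 37): [34, 37).

[34, 37)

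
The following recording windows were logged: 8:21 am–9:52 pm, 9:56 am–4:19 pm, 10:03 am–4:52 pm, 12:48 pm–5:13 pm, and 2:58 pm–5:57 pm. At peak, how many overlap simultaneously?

At 2:58 pm, 5 of the intervals are simultaneously active.
No point has more.

5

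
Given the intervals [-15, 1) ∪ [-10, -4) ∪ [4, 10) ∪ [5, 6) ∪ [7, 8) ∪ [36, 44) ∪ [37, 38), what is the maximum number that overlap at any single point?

Walk the sorted start/end points keeping a running depth.
The depth first hits 2 at -10.

2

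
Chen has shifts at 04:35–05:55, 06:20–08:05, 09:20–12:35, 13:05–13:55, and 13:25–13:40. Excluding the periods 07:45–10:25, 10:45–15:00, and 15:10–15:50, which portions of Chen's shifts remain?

04:35–05:55, 06:20–07:45, 10:25–10:45

Merge the first list: 04:35–05:55, 06:20–08:05, 09:20–12:35, 13:05–13:55.
04:35–05:55: nothing removed.
06:20–08:05 \ B = 06:20–07:45.
09:20–12:35 \ B = 10:25–10:45.
13:05–13:55: entirely removed.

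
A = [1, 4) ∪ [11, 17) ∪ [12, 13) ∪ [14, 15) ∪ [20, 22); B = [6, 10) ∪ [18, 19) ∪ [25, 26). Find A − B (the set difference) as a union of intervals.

[1, 4) ∪ [11, 17) ∪ [20, 22)

Merge the first list: [1, 4), [11, 17), [20, 22).
[1, 4): nothing removed.
[11, 17): nothing removed.
[20, 22): nothing removed.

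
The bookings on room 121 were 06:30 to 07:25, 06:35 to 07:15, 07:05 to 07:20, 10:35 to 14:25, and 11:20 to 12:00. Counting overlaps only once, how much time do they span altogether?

4 h 45 min

Merged: 06:30-07:25, 10:35-14:25.
Lengths: 55 min + 3 h 50 min = 4 h 45 min.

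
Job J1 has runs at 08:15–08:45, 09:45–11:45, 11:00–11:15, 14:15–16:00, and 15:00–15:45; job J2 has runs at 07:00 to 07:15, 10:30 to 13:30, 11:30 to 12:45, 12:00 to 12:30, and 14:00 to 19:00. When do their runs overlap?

10:30–11:45, 14:15–16:00

A, merged: 08:15–08:45, 09:45–11:45, 14:15–16:00.
B, merged: 07:00–07:15, 10:30–13:30, 14:00–19:00.
08:15–08:45 meets no B interval.
09:45–11:45 ∩ B → 10:30–11:45.
14:15–16:00 ∩ B → 14:15–16:00.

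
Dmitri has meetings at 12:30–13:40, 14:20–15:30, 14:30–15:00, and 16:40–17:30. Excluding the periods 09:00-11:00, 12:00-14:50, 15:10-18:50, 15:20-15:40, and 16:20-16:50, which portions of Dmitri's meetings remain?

First set merges to 12:30-13:40, 14:20-15:30, 16:40-17:30.
Second set merges to 09:00-11:00, 12:00-14:50, 15:10-18:50.
12:30-13:40 lies entirely inside B → drops out.
14:20-15:30 with B removed leaves 14:50-15:10.
16:40-17:30 lies entirely inside B → drops out.

14:50-15:10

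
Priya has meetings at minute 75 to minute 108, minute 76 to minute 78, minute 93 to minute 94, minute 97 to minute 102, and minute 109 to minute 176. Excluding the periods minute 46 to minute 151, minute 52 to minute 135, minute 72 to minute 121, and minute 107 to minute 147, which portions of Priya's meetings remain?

minute 151 to minute 176

A, merged: minute 75 to minute 108, minute 109 to minute 176.
B, merged: minute 46 to minute 151.
minute 75 to minute 108: fully covered by B → removed.
minute 109 to minute 176 minus B → minute 151 to minute 176.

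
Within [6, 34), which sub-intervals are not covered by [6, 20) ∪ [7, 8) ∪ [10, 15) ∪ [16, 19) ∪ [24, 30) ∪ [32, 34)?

[20, 24) ∪ [30, 32)

Covered (merged): [6, 20), [24, 30), [32, 34).
Uncovered inside [6, 34): [20, 24), [30, 32).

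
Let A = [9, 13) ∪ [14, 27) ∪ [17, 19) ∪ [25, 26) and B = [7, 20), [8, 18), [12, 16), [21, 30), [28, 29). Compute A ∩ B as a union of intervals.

Merge the first list: [9, 13), [14, 27).
Merge the second list: [7, 20), [21, 30).
[9, 13) meets the second set on [9, 13).
[14, 27) meets the second set on [14, 20), [21, 27).

[9, 13) ∪ [14, 20) ∪ [21, 27)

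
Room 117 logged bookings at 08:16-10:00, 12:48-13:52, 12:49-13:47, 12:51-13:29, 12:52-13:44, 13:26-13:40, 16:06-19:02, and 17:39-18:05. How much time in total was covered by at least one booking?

Merged: 08:16-10:00, 12:48-13:52, 16:06-19:02.
Lengths: 1 h 44 min + 1 h 4 min + 2 h 56 min = 5 h 44 min.

5 h 44 min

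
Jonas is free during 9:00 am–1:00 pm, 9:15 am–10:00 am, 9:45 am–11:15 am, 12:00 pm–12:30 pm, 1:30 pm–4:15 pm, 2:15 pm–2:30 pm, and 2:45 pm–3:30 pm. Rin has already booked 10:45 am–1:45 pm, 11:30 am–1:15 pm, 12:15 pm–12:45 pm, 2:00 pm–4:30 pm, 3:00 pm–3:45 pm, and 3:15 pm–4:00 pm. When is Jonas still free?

First set merges to 9:00 am–1:00 pm, 1:30 pm–4:15 pm.
Second set merges to 10:45 am–1:45 pm, 2:00 pm–4:30 pm.
9:00 am–1:00 pm minus B → 9:00 am–10:45 am.
1:30 pm–4:15 pm minus B → 1:45 pm–2:00 pm.

9:00 am–10:45 am, 1:45 pm–2:00 pm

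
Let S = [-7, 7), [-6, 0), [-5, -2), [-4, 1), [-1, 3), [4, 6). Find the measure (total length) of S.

Merged: [-7, 7).
Length: 14.

14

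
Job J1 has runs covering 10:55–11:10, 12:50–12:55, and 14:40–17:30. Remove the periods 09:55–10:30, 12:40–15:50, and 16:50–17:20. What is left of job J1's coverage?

10:55–11:10: no B overlap → unchanged.
12:50–12:55: fully covered by B → removed.
14:40–17:30 minus B → 15:50–16:50, 17:20–17:30.

10:55–11:10, 15:50–16:50, 17:20–17:30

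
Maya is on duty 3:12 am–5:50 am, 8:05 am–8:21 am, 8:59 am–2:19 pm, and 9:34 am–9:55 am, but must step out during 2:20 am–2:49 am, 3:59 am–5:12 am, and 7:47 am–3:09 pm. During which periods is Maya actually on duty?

A, merged: 3:12 am–5:50 am, 8:05 am–8:21 am, 8:59 am–2:19 pm.
3:12 am–5:50 am \ B = 3:12 am–3:59 am, 5:12 am–5:50 am.
8:05 am–8:21 am: entirely removed.
8:59 am–2:19 pm: entirely removed.

3:12 am–3:59 am, 5:12 am–5:50 am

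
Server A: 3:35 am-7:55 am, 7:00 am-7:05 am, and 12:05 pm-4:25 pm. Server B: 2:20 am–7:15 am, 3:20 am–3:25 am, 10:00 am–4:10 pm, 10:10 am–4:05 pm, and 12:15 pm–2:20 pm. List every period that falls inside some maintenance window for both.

3:35 am–7:15 am, 12:05 pm–4:10 pm

Merge the first list: 3:35 am–7:55 am, 12:05 pm–4:25 pm.
Merge the second list: 2:20 am–7:15 am, 10:00 am–4:10 pm.
3:35 am–7:55 am ∩ B → 3:35 am–7:15 am.
12:05 pm–4:25 pm ∩ B → 12:05 pm–4:10 pm.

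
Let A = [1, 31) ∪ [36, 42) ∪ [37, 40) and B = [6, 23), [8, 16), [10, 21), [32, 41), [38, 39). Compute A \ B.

First set merges to [1, 31), [36, 42).
Second set merges to [6, 23), [32, 41).
[1, 31) minus B → [1, 6), [23, 31).
[36, 42) minus B → [41, 42).

[1, 6) ∪ [23, 31) ∪ [41, 42)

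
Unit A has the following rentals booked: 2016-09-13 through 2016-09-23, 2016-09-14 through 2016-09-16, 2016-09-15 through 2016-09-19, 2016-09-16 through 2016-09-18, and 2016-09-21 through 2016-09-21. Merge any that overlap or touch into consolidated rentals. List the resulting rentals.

2016-09-13 through 2016-09-23

2016-09-14 through 2016-09-16 overlaps/touches 2016-09-13 through 2016-09-23 → extend to 2016-09-13 through 2016-09-23.
2016-09-15 through 2016-09-19 overlaps/touches 2016-09-13 through 2016-09-23 → extend to 2016-09-13 through 2016-09-23.
2016-09-16 through 2016-09-18 overlaps/touches 2016-09-13 through 2016-09-23 → extend to 2016-09-13 through 2016-09-23.
2016-09-21 through 2016-09-21 overlaps/touches 2016-09-13 through 2016-09-23 → extend to 2016-09-13 through 2016-09-23.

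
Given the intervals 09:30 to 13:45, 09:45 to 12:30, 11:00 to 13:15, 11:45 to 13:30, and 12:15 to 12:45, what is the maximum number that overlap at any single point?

At 12:15, 5 of the intervals are simultaneously active.
No point has more.

5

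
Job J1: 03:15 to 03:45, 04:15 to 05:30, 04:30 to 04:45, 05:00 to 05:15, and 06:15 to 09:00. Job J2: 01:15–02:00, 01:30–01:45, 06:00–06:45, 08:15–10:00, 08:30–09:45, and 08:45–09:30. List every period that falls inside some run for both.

06:15–06:45, 08:15–09:00

Merge the first list: 03:15–03:45, 04:15–05:30, 06:15–09:00.
Merge the second list: 01:15–02:00, 06:00–06:45, 08:15–10:00.
03:15–03:45: no overlap with the second set.
04:15–05:30: no overlap with the second set.
06:15–09:00 meets the second set on 06:15–06:45, 08:15–09:00.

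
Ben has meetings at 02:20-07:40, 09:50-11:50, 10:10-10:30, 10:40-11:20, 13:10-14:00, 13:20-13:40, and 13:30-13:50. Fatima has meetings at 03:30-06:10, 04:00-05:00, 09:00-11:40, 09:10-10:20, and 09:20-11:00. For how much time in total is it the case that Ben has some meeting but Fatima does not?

First set merges to 02:20–07:40, 09:50–11:50, 13:10–14:00.
Second set merges to 03:30–06:10, 09:00–11:40.
A \ B = 02:20–03:30, 06:10–07:40, 11:40–11:50, 13:10–14:00.
Total: 1 h 10 min + 1 h 30 min + 10 min + 50 min = 3 h 40 min.

3 h 40 min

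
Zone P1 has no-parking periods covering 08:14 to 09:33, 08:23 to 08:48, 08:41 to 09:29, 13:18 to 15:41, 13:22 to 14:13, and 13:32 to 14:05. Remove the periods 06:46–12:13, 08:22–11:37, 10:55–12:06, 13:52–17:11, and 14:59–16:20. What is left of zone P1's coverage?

Merge the first list: 08:14–09:33, 13:18–15:41.
Merge the second list: 06:46–12:13, 13:52–17:11.
08:14–09:33 lies entirely inside B → drops out.
13:18–15:41 with B removed leaves 13:18–13:52.

13:18–13:52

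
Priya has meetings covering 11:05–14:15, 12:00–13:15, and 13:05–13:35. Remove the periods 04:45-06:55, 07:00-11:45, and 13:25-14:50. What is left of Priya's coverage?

11:45–13:25

A, merged: 11:05–14:15.
11:05–14:15 minus B → 11:45–13:25.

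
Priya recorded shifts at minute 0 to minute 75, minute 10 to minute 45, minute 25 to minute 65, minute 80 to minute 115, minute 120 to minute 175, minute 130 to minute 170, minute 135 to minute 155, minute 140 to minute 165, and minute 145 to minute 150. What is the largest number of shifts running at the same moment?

5

At minute 145, 5 of the intervals are simultaneously active.
No point has more.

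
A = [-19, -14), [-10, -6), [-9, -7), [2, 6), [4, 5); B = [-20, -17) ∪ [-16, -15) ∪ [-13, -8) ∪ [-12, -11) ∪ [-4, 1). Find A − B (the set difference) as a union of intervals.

[-17, -16) ∪ [-15, -14) ∪ [-8, -6) ∪ [2, 6)

Merge the first list: [-19, -14), [-10, -6), [2, 6).
Merge the second list: [-20, -17), [-16, -15), [-13, -8), [-4, 1).
[-19, -14) minus B → [-17, -16), [-15, -14).
[-10, -6) minus B → [-8, -6).
[2, 6): no B overlap → unchanged.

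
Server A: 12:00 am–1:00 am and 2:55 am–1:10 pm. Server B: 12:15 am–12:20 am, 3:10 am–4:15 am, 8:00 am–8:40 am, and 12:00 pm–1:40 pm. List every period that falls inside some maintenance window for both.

12:00 am–1:00 am ∩ B → 12:15 am–12:20 am.
2:55 am–1:10 pm ∩ B → 3:10 am–4:15 am, 8:00 am–8:40 am, 12:00 pm–1:10 pm.

12:15 am–12:20 am, 3:10 am–4:15 am, 8:00 am–8:40 am, 12:00 pm–1:10 pm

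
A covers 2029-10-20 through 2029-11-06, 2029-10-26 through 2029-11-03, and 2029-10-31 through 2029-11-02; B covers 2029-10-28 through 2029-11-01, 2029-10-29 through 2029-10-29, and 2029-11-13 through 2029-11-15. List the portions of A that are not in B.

2029-10-20 through 2029-10-27, 2029-11-02 through 2029-11-06

A, merged: 2029-10-20 through 2029-11-06.
B, merged: 2029-10-28 through 2029-11-01, 2029-11-13 through 2029-11-15.
2029-10-20 through 2029-11-06 with B removed leaves 2029-10-20 through 2029-10-27, 2029-11-02 through 2029-11-06.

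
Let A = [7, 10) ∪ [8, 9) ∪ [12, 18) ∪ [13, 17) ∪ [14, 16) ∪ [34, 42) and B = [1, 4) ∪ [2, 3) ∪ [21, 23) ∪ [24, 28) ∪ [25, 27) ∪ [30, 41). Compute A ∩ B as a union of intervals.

[34, 41)

First set merges to [7, 10), [12, 18), [34, 42).
Second set merges to [1, 4), [21, 23), [24, 28), [30, 41).
[7, 10): no overlap with the second set.
[12, 18): no overlap with the second set.
[34, 42) meets the second set on [34, 41).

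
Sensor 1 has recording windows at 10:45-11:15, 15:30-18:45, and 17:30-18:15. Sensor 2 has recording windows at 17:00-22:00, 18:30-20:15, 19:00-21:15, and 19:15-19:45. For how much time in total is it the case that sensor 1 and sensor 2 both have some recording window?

1 h 45 min

A, merged: 10:45–11:15, 15:30–18:45.
B, merged: 17:00–22:00.
A ∩ B = 17:00–18:45.
Total: 1 h 45 min.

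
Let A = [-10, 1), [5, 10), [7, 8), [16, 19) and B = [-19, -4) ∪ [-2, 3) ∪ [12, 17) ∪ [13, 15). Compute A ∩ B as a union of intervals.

[-10, -4) ∪ [-2, 1) ∪ [16, 17)

A, merged: [-10, 1), [5, 10), [16, 19).
B, merged: [-19, -4), [-2, 3), [12, 17).
[-10, 1) ∩ B → [-10, -4), [-2, 1).
[5, 10) meets no B interval.
[16, 19) ∩ B → [16, 17).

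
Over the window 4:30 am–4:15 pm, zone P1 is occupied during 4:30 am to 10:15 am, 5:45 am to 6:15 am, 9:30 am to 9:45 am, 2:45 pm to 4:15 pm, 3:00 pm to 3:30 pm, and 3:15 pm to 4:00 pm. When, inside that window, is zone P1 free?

10:15 am-2:45 pm

The merged coverage is 4:30 am-10:15 am, 2:45 pm-4:15 pm.
Uncovered inside 4:30 am-4:15 pm: 10:15 am-2:45 pm.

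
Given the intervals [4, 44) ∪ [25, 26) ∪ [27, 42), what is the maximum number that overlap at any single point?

Sweep endpoints in order; track running count of active intervals.
Peak of 2 reached at 25.

2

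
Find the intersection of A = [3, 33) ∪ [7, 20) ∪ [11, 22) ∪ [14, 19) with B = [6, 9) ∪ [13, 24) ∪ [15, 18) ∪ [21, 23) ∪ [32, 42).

[6, 9) ∪ [13, 24) ∪ [32, 33)

First set merges to [3, 33).
Second set merges to [6, 9), [13, 24), [32, 42).
[3, 33) overlaps B on [6, 9), [13, 24), [32, 33).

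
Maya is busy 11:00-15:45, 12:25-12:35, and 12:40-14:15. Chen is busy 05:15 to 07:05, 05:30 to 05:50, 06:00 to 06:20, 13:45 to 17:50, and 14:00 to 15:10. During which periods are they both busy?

13:45–15:45

First set merges to 11:00–15:45.
Second set merges to 05:15–07:05, 13:45–17:50.
11:00–15:45 meets the second set on 13:45–15:45.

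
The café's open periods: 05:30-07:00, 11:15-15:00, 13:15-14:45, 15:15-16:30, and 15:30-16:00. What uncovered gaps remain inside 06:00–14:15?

07:00–11:15

The merged coverage is 05:30–07:00, 11:15–15:00, 15:15–16:30.
Complement within 06:00–14:15: 07:00–11:15.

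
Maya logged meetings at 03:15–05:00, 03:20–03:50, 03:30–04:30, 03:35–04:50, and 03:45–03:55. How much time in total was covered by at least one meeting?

1 h 45 min

Merged: 03:15–05:00.
Length: 1 h 45 min.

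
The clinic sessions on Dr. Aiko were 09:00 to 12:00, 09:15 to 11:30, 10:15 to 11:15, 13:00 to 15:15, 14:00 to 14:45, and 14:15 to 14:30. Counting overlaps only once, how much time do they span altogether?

5 h 15 min

Merged: 09:00-12:00, 13:00-15:15.
Lengths: 3 h + 2 h 15 min = 5 h 15 min.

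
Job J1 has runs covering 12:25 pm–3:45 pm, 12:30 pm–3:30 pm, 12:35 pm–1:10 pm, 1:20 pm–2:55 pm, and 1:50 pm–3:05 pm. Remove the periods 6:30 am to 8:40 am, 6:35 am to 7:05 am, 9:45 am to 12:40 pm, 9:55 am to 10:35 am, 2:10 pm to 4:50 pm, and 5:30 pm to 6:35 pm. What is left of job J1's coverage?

12:40 pm–2:10 pm

A, merged: 12:25 pm–3:45 pm.
B, merged: 6:30 am–8:40 am, 9:45 am–12:40 pm, 2:10 pm–4:50 pm, 5:30 pm–6:35 pm.
12:25 pm–3:45 pm minus B → 12:40 pm–2:10 pm.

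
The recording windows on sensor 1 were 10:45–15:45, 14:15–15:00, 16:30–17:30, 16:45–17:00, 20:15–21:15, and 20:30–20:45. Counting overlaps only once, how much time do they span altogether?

Merged: 10:45-15:45, 16:30-17:30, 20:15-21:15.
Lengths: 5 h + 1 h + 1 h = 7 h.

7 h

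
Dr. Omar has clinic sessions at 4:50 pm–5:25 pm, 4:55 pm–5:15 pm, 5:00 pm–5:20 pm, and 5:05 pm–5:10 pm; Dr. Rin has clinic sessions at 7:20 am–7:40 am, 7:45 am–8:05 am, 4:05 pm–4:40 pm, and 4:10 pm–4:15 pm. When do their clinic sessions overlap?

none

First set merges to 4:50 pm–5:25 pm.
Second set merges to 7:20 am–7:40 am, 7:45 am–8:05 am, 4:05 pm–4:40 pm.
4:50 pm–5:25 pm: no overlap with the second set.
No overlap.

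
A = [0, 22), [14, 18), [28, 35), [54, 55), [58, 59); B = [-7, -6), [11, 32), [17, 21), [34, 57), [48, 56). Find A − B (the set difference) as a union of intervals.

First set merges to [0, 22), [28, 35), [54, 55), [58, 59).
Second set merges to [-7, -6), [11, 32), [34, 57).
[0, 22) with B removed leaves [0, 11).
[28, 35) with B removed leaves [32, 34).
[54, 55) lies entirely inside B → drops out.
[58, 59) is untouched.

[0, 11) ∪ [32, 34) ∪ [58, 59)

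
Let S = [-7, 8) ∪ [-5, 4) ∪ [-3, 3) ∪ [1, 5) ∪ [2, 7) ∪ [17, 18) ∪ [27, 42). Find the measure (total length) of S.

31

Merged: [-7, 8), [17, 18), [27, 42).
Lengths: 15 + 1 + 15 = 31.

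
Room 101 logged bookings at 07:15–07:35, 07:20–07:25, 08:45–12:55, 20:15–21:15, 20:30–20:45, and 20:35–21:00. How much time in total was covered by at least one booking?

Merged: 07:15–07:35, 08:45–12:55, 20:15–21:15.
Lengths: 20 min + 4 h 10 min + 1 h = 5 h 30 min.

5 h 30 min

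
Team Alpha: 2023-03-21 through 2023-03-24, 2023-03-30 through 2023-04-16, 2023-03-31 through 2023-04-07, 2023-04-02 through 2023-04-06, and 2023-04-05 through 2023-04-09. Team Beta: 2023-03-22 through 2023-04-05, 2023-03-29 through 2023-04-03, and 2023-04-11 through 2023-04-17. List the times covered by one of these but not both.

Merge the first list: 2023-03-21 through 2023-03-24, 2023-03-30 through 2023-04-16.
Merge the second list: 2023-03-22 through 2023-04-05, 2023-04-11 through 2023-04-17.
A \ B = 2023-03-21 through 2023-03-21, 2023-04-06 through 2023-04-10.
B \ A = 2023-03-25 through 2023-03-29, 2023-04-17 through 2023-04-17.
Union of the two gives the symmetric difference.

2023-03-21 through 2023-03-21, 2023-03-25 through 2023-03-29, 2023-04-06 through 2023-04-10, 2023-04-17 through 2023-04-17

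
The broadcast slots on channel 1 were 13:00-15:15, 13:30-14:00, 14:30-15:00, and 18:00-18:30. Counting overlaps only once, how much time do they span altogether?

Merged: 13:00-15:15, 18:00-18:30.
Lengths: 2 h 15 min + 30 min = 2 h 45 min.

2 h 45 min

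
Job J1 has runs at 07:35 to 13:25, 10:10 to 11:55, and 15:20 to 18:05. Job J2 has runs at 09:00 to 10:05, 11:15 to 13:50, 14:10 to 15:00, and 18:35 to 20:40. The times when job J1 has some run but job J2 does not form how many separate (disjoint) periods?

First set merges to 07:35–13:25, 15:20–18:05.
A \ B = 07:35–09:00, 10:05–11:15, 15:20–18:05.
That is 3 disjoint pieces.

3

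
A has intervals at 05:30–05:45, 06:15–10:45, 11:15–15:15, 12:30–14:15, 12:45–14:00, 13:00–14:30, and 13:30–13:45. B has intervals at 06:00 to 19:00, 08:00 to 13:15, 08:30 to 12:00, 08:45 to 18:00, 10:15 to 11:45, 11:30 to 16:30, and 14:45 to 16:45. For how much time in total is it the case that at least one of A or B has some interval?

13 h 15 min

First set merges to 05:30-05:45, 06:15-10:45, 11:15-15:15.
Second set merges to 06:00-19:00.
A ∪ B = 05:30-05:45, 06:00-19:00.
Total: 15 min + 13 h = 13 h 15 min.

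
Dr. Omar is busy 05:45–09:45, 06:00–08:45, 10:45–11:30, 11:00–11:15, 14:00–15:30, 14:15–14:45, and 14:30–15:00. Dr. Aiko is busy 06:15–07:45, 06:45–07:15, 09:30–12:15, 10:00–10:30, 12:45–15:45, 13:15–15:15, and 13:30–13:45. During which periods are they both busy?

First set merges to 05:45-09:45, 10:45-11:30, 14:00-15:30.
Second set merges to 06:15-07:45, 09:30-12:15, 12:45-15:45.
05:45-09:45 overlaps B on 06:15-07:45, 09:30-09:45.
10:45-11:30 overlaps B on 10:45-11:30.
14:00-15:30 overlaps B on 14:00-15:30.

06:15-07:45, 09:30-09:45, 10:45-11:30, 14:00-15:30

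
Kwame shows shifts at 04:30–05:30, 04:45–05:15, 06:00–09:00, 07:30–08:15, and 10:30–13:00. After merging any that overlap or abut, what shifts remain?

04:45-05:15 overlaps/touches 04:30-05:30 → extend to 04:30-05:30.
06:00-09:00 is disjoint → start new block.
07:30-08:15 overlaps/touches 06:00-09:00 → extend to 06:00-09:00.
10:30-13:00 is disjoint → start new block.

04:30-05:30, 06:00-09:00, 10:30-13:00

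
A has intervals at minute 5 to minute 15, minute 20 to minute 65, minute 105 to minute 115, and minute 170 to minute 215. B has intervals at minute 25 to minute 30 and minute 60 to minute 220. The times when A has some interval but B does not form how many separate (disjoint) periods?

3

A \ B = minute 5 to minute 15, minute 20 to minute 25, minute 30 to minute 60.
That is 3 disjoint pieces.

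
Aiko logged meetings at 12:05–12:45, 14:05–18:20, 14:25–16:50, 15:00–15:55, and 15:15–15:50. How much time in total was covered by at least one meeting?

4 h 55 min

Merged: 12:05–12:45, 14:05–18:20.
Lengths: 40 min + 4 h 15 min = 4 h 55 min.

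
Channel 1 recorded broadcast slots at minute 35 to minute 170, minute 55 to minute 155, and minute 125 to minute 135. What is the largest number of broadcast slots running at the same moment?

3

Walk the sorted start/end points keeping a running depth.
The depth first hits 3 at minute 125.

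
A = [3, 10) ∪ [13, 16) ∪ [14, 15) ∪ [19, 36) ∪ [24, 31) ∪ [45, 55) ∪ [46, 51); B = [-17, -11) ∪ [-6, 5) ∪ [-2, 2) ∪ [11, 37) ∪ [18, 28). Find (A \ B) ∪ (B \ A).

A, merged: [3, 10), [13, 16), [19, 36), [45, 55).
B, merged: [-17, -11), [-6, 5), [11, 37).
Only in the first: [5, 10), [45, 55).
Only in the second: [-17, -11), [-6, 3), [11, 13), [16, 19), [36, 37).
Together these are the periods covered by exactly one.

[-17, -11) ∪ [-6, 3) ∪ [5, 10) ∪ [11, 13) ∪ [16, 19) ∪ [36, 37) ∪ [45, 55)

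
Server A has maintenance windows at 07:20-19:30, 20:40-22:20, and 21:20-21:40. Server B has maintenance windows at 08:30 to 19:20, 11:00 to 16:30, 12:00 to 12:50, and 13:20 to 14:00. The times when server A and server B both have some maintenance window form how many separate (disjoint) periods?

First set merges to 07:20-19:30, 20:40-22:20.
Second set merges to 08:30-19:20.
A ∩ B = 08:30-19:20.
That is 1 disjoint piece.

1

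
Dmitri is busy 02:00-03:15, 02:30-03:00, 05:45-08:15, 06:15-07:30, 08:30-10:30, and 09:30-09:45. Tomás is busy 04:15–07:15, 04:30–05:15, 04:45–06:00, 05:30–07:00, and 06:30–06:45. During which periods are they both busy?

A, merged: 02:00-03:15, 05:45-08:15, 08:30-10:30.
B, merged: 04:15-07:15.
02:00-03:15 meets no B interval.
05:45-08:15 ∩ B → 05:45-07:15.
08:30-10:30 meets no B interval.

05:45-07:15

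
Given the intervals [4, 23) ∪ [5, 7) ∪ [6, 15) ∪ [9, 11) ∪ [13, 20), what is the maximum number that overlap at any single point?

Sweep endpoints in order; track running count of active intervals.
Peak of 3 reached at 6.

3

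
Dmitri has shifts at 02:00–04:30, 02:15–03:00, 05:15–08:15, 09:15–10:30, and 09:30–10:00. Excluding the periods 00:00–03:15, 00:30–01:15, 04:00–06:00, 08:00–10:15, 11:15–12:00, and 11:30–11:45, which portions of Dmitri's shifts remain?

03:15–04:00, 06:00–08:00, 10:15–10:30

Merge the first list: 02:00–04:30, 05:15–08:15, 09:15–10:30.
Merge the second list: 00:00–03:15, 04:00–06:00, 08:00–10:15, 11:15–12:00.
02:00–04:30 minus B → 03:15–04:00.
05:15–08:15 minus B → 06:00–08:00.
09:15–10:30 minus B → 10:15–10:30.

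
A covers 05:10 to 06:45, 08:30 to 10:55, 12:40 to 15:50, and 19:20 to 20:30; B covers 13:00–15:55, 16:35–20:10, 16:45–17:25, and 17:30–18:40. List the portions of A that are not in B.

Merge the second list: 13:00–15:55, 16:35–20:10.
05:10–06:45: nothing removed.
08:30–10:55: nothing removed.
12:40–15:50 \ B = 12:40–13:00.
19:20–20:30 \ B = 20:10–20:30.

05:10–06:45, 08:30–10:55, 12:40–13:00, 20:10–20:30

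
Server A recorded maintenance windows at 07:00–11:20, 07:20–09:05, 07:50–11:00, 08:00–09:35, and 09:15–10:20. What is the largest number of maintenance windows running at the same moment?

4

Sweep endpoints in order; track running count of active intervals.
Peak of 4 reached at 08:00.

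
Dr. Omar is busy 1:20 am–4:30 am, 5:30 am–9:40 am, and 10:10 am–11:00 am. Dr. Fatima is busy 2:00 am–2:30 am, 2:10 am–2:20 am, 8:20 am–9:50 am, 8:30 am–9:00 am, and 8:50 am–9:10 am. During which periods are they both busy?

2:00 am–2:30 am, 8:20 am–9:40 am

B, merged: 2:00 am–2:30 am, 8:20 am–9:50 am.
1:20 am–4:30 am ∩ B → 2:00 am–2:30 am.
5:30 am–9:40 am ∩ B → 8:20 am–9:40 am.
10:10 am–11:00 am meets no B interval.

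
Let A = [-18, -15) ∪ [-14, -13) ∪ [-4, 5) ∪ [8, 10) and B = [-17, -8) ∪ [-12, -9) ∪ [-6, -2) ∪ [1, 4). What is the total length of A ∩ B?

8

Merge the second list: [-17, -8), [-6, -2), [1, 4).
A ∩ B = [-17, -15), [-14, -13), [-4, -2), [1, 4).
Total: 2 + 1 + 2 + 3 = 8.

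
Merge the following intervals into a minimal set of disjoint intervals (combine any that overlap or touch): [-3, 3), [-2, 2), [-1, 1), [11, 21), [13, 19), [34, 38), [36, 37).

[-3, 3) ∪ [11, 21) ∪ [34, 38)

[-2, 2) overlaps/touches [-3, 3) → extend to [-3, 3).
[-1, 1) overlaps/touches [-3, 3) → extend to [-3, 3).
[11, 21) is disjoint → start new block.
[13, 19) overlaps/touches [11, 21) → extend to [11, 21).
[34, 38) is disjoint → start new block.
[36, 37) overlaps/touches [34, 38) → extend to [34, 38).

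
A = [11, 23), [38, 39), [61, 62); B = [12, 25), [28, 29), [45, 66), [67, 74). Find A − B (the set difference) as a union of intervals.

[11, 12) ∪ [38, 39)

[11, 23) minus B → [11, 12).
[38, 39): no B overlap → unchanged.
[61, 62): fully covered by B → removed.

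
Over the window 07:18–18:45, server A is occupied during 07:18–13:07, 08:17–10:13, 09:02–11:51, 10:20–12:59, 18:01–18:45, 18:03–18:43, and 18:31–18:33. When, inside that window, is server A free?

Covered (merged): 07:18–13:07, 18:01–18:45.
Complement within 07:18–18:45: 13:07–18:01.

13:07–18:01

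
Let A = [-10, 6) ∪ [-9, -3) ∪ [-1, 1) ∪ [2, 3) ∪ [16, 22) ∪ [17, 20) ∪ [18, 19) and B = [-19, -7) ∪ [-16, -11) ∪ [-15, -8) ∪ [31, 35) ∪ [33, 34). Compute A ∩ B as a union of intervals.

Merge the first list: [-10, 6), [16, 22).
Merge the second list: [-19, -7), [31, 35).
[-10, 6) overlaps B on [-10, -7).
[16, 22) falls entirely outside B.

[-10, -7)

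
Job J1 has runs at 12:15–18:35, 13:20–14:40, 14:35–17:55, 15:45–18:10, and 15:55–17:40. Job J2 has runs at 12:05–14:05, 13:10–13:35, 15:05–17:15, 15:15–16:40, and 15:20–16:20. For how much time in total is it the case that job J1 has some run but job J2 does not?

Merge the first list: 12:15-18:35.
Merge the second list: 12:05-14:05, 15:05-17:15.
A \ B = 14:05-15:05, 17:15-18:35.
Total: 1 h + 1 h 20 min = 2 h 20 min.

2 h 20 min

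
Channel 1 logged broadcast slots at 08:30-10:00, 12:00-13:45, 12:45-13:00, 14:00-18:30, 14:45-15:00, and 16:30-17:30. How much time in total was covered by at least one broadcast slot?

Merged: 08:30–10:00, 12:00–13:45, 14:00–18:30.
Lengths: 1 h 30 min + 1 h 45 min + 4 h 30 min = 7 h 45 min.

7 h 45 min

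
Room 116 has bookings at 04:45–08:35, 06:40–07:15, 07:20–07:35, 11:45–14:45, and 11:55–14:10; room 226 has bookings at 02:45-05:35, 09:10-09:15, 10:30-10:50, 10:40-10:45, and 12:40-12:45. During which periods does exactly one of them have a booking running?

First set merges to 04:45-08:35, 11:45-14:45.
Second set merges to 02:45-05:35, 09:10-09:15, 10:30-10:50, 12:40-12:45.
A \ B = 05:35-08:35, 11:45-12:40, 12:45-14:45.
B \ A = 02:45-04:45, 09:10-09:15, 10:30-10:50.
Union of the two gives the symmetric difference.

02:45-04:45, 05:35-08:35, 09:10-09:15, 10:30-10:50, 11:45-12:40, 12:45-14:45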